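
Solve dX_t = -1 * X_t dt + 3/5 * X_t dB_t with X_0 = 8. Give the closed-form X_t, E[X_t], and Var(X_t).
X_t = 8 * exp((-59/50) t + (3/5) B_t); E[X_t] = 8*exp(-t); Var(X_t) = (64*exp(9*t/25) - 64)*exp(-2*t)

For GBM dX = mu X dt + sigma X dB with X_0 = x_0, apply Itô to Y = log X: dY = (mu - sigma^2/2) dt + sigma dB, so Y_t = log(x_0) + (mu - sigma^2/2) t + sigma B_t and hence X_t = x_0 * exp((mu - sigma^2/2) t + sigma B_t).
With mu = -1, sigma = 3/5, x_0 = 8, this gives:
  X_t = 8 * exp((-59/50) * t + (3/5) * B_t).
Since sigma*B_t ~ Normal(0, sigma^2 t), E[exp(sigma*B_t)] = exp(sigma^2 t / 2); so E[X_t] = x_0 * exp((mu - sigma^2/2) t) * exp(sigma^2 t / 2) = x_0 * exp(mu t) = 8*exp(-t).
Var(X_t) = E[X_t^2] - (E[X_t])^2 = x_0^2 * exp(2 mu t) * (exp(sigma^2 t) - 1) = (64*exp(9*t/25) - 64)*exp(-2*t).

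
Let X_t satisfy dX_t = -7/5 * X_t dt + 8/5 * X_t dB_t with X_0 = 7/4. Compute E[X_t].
E[X_t] = 7*exp(-7*t/5)/4

For GBM dX = mu X dt + sigma X dB with X_0 = x_0, apply Itô to Y = log X: dY = (mu - sigma^2/2) dt + sigma dB, so Y_t = log(x_0) + (mu - sigma^2/2) t + sigma B_t and hence X_t = x_0 * exp((mu - sigma^2/2) t + sigma B_t).
With mu = -7/5, sigma = 8/5, x_0 = 7/4, this gives:
  X_t = 7/4 * exp((-67/25) * t + (8/5) * B_t).
Since sigma*B_t ~ Normal(0, sigma^2 t), E[exp(sigma*B_t)] = exp(sigma^2 t / 2); so E[X_t] = x_0 * exp((mu - sigma^2/2) t) * exp(sigma^2 t / 2) = x_0 * exp(mu t) = 7*exp(-7*t/5)/4.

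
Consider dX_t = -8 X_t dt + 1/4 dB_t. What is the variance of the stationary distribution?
lim Var(X_t) = 1/256

The OU SDE dX = -theta X dt + sigma dB admits the integrating factor exp(theta t): d(exp(theta t) X_t) = sigma exp(theta t) dB_t. Integrating from 0 to t gives X_t = x_0 * exp(-theta t) + sigma * int_0^t exp(-theta (t-s)) dB_s for any initial x_0. The Itô integral has variance (by the Itô isometry) sigma^2 * int_0^t exp(-2 theta (t - s)) ds = sigma^2 * (1 - exp(-2 theta t)) / (2 theta), independent of x_0.
With theta = 8, sigma = 1/4:
  Var(X_t) = (1/4)^2 * (1 - exp(-2*8 t)) / (2 * 8) = 1/256 - exp(-16*t)/256.
As t -> infinity, exp(-2*8 t) -> 0, so the stationary variance is sigma^2 / (2 theta) = 1/256.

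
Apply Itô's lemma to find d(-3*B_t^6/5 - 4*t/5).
d(-3*B_t^6/5 - 4*t/5) = (-9*B_t^4 - 4/5) dt + (-18*B_t^5/5) dB_t

Itô's formula for f(t, x): d f(t, B_t) = (f_t + (1/2) f_xx) dt + f_x dB_t. Compute partials of f(t, x) = -4*t/5 - 3*x^6/5:
  f_t(t,x)  = -4/5
  f_x(t,x)  = -18*x^5/5
  f_xx(t,x) = -18*x^4
Assemble drift = f_t + (1/2) f_xx = -9*x^4 - 4/5 and diffusion = f_x = -18*x^5/5. Substituting x = B_t:
  d(-3*B_t^6/5 - 4*t/5) = (-9*B_t^4 - 4/5) dt + (-18*B_t^5/5) dB_t.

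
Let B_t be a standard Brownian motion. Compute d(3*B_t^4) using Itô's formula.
d(3*B_t^4) = (18*B_t^2) dt + (12*B_t^3) dB_t

Itô's formula for f(B_t) gives d f(B_t) = f'(B_t) dB_t + (1/2) f''(B_t) dt. Compute derivatives of f(x) = 3*x^4:
  f'(x)  = 12*x^3
  f''(x) = 36*x^2
Substitute x = B_t and multiply the f'' term by 1/2:
  drift     = (1/2) * (36*x^2) evaluated at B_t = 18*B_t^2
  diffusion = (12*x^3) evaluated at B_t = 12*B_t^3
Therefore d(3*B_t^4) = (18*B_t^2) dt + (12*B_t^3) dB_t.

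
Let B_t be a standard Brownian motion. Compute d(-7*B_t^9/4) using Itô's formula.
d(-7*B_t^9/4) = (-63*B_t^7) dt + (-63*B_t^8/4) dB_t

Itô's formula for f(B_t) gives d f(B_t) = f'(B_t) dB_t + (1/2) f''(B_t) dt. Compute derivatives of f(x) = -7*x^9/4:
  f'(x)  = -63*x^8/4
  f''(x) = -126*x^7
Substitute x = B_t and multiply the f'' term by 1/2:
  drift     = (1/2) * (-126*x^7) evaluated at B_t = -63*B_t^7
  diffusion = (-63*x^8/4) evaluated at B_t = -63*B_t^8/4
Therefore d(-7*B_t^9/4) = (-63*B_t^7) dt + (-63*B_t^8/4) dB_t.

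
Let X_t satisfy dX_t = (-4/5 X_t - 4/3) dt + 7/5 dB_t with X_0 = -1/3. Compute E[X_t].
E[X_t] = -5/3 + 4*exp(-4*t/5)/3

Taking expectations and using E[dB_t] = 0, the mean m(t) = E[X_t] satisfies the ODE m'(t) = a m(t) + b with m(0) = x_0. With a = -4/5, b = -4/3, x_0 = -1/3, the solution is
  m(t) = x_0 * exp(a t) + (b/a) * (exp(a t) - 1)
       = (-1/3) * exp((-4/5) t) + ((-4/3)/(-4/5)) * (exp((-4/5) t) - 1)
       = -5/3 + 4*exp(-4*t/5)/3.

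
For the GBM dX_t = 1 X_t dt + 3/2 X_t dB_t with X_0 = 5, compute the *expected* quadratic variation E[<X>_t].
E[<X>_t] = 225*exp(17*t/4)/17 - 225/17

<X>_t = int_0^t ((3/2) * X_s)^2 ds. Taking expectation inside the integral: E[<X>_t] = (3/2)^2 * int_0^t E[X_s^2] ds. For GBM, E[X_s^2] = x_0^2 * exp((2 mu + sigma^2) s). Integrating:
  E[<X>_t] = (3/2)^2 * 5^2 * (exp((2*1 + (3/2)^2) t) - 1) / (2*1 + (3/2)^2)
           = (3/2)^2 * 5^2 * (exp((17/4) t) - 1) / (17/4) = 225*exp(17*t/4)/17 - 225/17.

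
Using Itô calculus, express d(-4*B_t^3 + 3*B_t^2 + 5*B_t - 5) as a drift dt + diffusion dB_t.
d(-4*B_t^3 + 3*B_t^2 + 5*B_t - 5) = (3 - 12*B_t) dt + (-12*B_t^2 + 6*B_t + 5) dB_t

Itô's formula for f(B_t) gives d f(B_t) = f'(B_t) dB_t + (1/2) f''(B_t) dt. Compute derivatives of f(x) = -4*x^3 + 3*x^2 + 5*x - 5:
  f'(x)  = -12*x^2 + 6*x + 5
  f''(x) = 6 - 24*x
Substitute x = B_t and multiply the f'' term by 1/2:
  drift     = (1/2) * (6 - 24*x) evaluated at B_t = 3 - 12*B_t
  diffusion = (-12*x^2 + 6*x + 5) evaluated at B_t = -12*B_t^2 + 6*B_t + 5
Therefore d(-4*B_t^3 + 3*B_t^2 + 5*B_t - 5) = (3 - 12*B_t) dt + (-12*B_t^2 + 6*B_t + 5) dB_t.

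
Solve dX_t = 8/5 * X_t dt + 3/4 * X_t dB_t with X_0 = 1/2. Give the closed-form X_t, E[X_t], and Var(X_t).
X_t = 1/2 * exp((211/160) t + (3/4) B_t); E[X_t] = exp(8*t/5)/2; Var(X_t) = (exp(9*t/16) - 1)*exp(16*t/5)/4

For GBM dX = mu X dt + sigma X dB with X_0 = x_0, apply Itô to Y = log X: dY = (mu - sigma^2/2) dt + sigma dB, so Y_t = log(x_0) + (mu - sigma^2/2) t + sigma B_t and hence X_t = x_0 * exp((mu - sigma^2/2) t + sigma B_t).
With mu = 8/5, sigma = 3/4, x_0 = 1/2, this gives:
  X_t = 1/2 * exp((211/160) * t + (3/4) * B_t).
Since sigma*B_t ~ Normal(0, sigma^2 t), E[exp(sigma*B_t)] = exp(sigma^2 t / 2); so E[X_t] = x_0 * exp((mu - sigma^2/2) t) * exp(sigma^2 t / 2) = x_0 * exp(mu t) = exp(8*t/5)/2.
Var(X_t) = E[X_t^2] - (E[X_t])^2 = x_0^2 * exp(2 mu t) * (exp(sigma^2 t) - 1) = (exp(9*t/16) - 1)*exp(16*t/5)/4.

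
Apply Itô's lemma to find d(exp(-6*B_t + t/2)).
d(exp(-6*B_t + t/2)) = (37*exp(-6*B_t + t/2)/2) dt + (-6*exp(-6*B_t + t/2)) dB_t

Itô's formula for f(t, x): d f(t, B_t) = (f_t + (1/2) f_xx) dt + f_x dB_t. Compute partials of f(t, x) = exp(t/2 - 6*x):
  f_t(t,x)  = exp(t/2 - 6*x)/2
  f_x(t,x)  = -6*exp(t/2 - 6*x)
  f_xx(t,x) = 36*exp(t/2 - 6*x)
Assemble drift = f_t + (1/2) f_xx = 37*exp(t/2 - 6*x)/2 and diffusion = f_x = -6*exp(t/2 - 6*x). Substituting x = B_t:
  d(exp(-6*B_t + t/2)) = (37*exp(-6*B_t + t/2)/2) dt + (-6*exp(-6*B_t + t/2)) dB_t.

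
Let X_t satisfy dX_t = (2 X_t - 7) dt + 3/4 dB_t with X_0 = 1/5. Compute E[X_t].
E[X_t] = 7/2 - 33*exp(2*t)/10

Taking expectations and using E[dB_t] = 0, the mean m(t) = E[X_t] satisfies the ODE m'(t) = a m(t) + b with m(0) = x_0. With a = 2, b = -7, x_0 = 1/5, the solution is
  m(t) = x_0 * exp(a t) + (b/a) * (exp(a t) - 1)
       = (1/5) * exp(2 t) + ((-7)/2) * (exp(2 t) - 1)
       = 7/2 - 33*exp(2*t)/10.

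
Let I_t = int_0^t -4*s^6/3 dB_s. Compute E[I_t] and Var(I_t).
E[I_t] = 0; Var(I_t) = 16*t^13/117

The Itô integral of a deterministic integrand f(s) has mean 0 because each increment f(s) * (B_{s+ds} - B_s) has mean 0. By the Itô isometry:
  Var( int_0^t f(s) dB_s ) = E[ (int_0^t f(s) dB_s)^2 ] = int_0^t f(s)^2 ds.
Here f(s) = -4*s^6/3, so f(s)^2 = 16*s^12/9. Integrate:
  int_0^t (16*s^12/9) ds = 16*t^13/117.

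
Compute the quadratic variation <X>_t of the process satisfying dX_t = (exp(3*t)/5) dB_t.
<X>_t = exp(6*t)/150 - 1/150

For an Itô process dX_t = a(t) dt + b(t) dB_t, the quadratic variation is <X>_t = int_0^t b(s)^2 ds (the drift term does not contribute). Here b(s) = exp(3*s)/5, so
  b(s)^2 = exp(6*s)/25.
Integrating from 0 to t:
  <X>_t = int_0^t (exp(6*s)/25) ds = exp(6*t)/150 - 1/150.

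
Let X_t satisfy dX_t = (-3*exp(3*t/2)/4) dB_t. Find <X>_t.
<X>_t = 3*exp(3*t)/16 - 3/16

For an Itô process dX_t = a(t) dt + b(t) dB_t, the quadratic variation is <X>_t = int_0^t b(s)^2 ds (the drift term does not contribute). Here b(s) = -3*exp(3*s/2)/4, so
  b(s)^2 = 9*exp(3*s)/16.
Integrating from 0 to t:
  <X>_t = int_0^t (9*exp(3*s)/16) ds = 3*exp(3*t)/16 - 3/16.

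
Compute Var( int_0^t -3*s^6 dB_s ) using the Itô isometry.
Var = 9*t^13/13

The Itô integral of a deterministic integrand f(s) has mean 0 because each increment f(s) * (B_{s+ds} - B_s) has mean 0. By the Itô isometry:
  Var( int_0^t f(s) dB_s ) = E[ (int_0^t f(s) dB_s)^2 ] = int_0^t f(s)^2 ds.
Here f(s) = -3*s^6, so f(s)^2 = 9*s^12. Integrate:
  int_0^t (9*s^12) ds = 9*t^13/13.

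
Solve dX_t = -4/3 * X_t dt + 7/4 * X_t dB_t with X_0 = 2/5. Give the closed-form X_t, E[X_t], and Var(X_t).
X_t = 2/5 * exp((-275/96) t + (7/4) B_t); E[X_t] = 2*exp(-4*t/3)/5; Var(X_t) = (4*exp(49*t/16) - 4)*exp(-8*t/3)/25

For GBM dX = mu X dt + sigma X dB with X_0 = x_0, apply Itô to Y = log X: dY = (mu - sigma^2/2) dt + sigma dB, so Y_t = log(x_0) + (mu - sigma^2/2) t + sigma B_t and hence X_t = x_0 * exp((mu - sigma^2/2) t + sigma B_t).
With mu = -4/3, sigma = 7/4, x_0 = 2/5, this gives:
  X_t = 2/5 * exp((-275/96) * t + (7/4) * B_t).
Since sigma*B_t ~ Normal(0, sigma^2 t), E[exp(sigma*B_t)] = exp(sigma^2 t / 2); so E[X_t] = x_0 * exp((mu - sigma^2/2) t) * exp(sigma^2 t / 2) = x_0 * exp(mu t) = 2*exp(-4*t/3)/5.
Var(X_t) = E[X_t^2] - (E[X_t])^2 = x_0^2 * exp(2 mu t) * (exp(sigma^2 t) - 1) = (4*exp(49*t/16) - 4)*exp(-8*t/3)/25.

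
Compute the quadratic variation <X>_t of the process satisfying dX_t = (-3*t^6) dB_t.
<X>_t = 9*t^13/13

For an Itô process dX_t = a(t) dt + b(t) dB_t, the quadratic variation is <X>_t = int_0^t b(s)^2 ds (the drift term does not contribute). Here b(s) = -3*s^6, so
  b(s)^2 = 9*s^12.
Integrating from 0 to t:
  <X>_t = int_0^t (9*s^12) ds = 9*t^13/13.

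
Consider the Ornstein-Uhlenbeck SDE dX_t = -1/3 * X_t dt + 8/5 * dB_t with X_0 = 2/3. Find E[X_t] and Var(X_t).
E[X_t] = 2*exp(-t/3)/3; Var(X_t) = 96/25 - 96*exp(-2*t/3)/25

The OU SDE dX = -theta X dt + sigma dB admits the integrating factor exp(theta t): d(exp(theta t) X_t) = sigma exp(theta t) dB_t. Integrating from 0 to t:
  X_t = x_0 * exp(-theta t) + sigma * int_0^t exp(-theta (t-s)) dB_s.
The Itô integral has mean 0 and (by the Itô isometry) variance sigma^2 * int_0^t exp(-2 theta (t - s)) ds = sigma^2 * (1 - exp(-2 theta t)) / (2 theta).
With theta = 1/3, sigma = 8/5, x_0 = 2/3:
  E[X_t] = 2/3 * exp(-1/3 t) = 2*exp(-t/3)/3
  Var(X_t) = (8/5)^2 * (1 - exp(-2*1/3 t)) / (2 * 1/3) = 96/25 - 96*exp(-2*t/3)/25.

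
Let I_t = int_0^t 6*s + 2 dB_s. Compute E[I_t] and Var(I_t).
E[I_t] = 0; Var(I_t) = 4*t*(3*t^2 + 3*t + 1)

The Itô integral of a deterministic integrand f(s) has mean 0 because each increment f(s) * (B_{s+ds} - B_s) has mean 0. By the Itô isometry:
  Var( int_0^t f(s) dB_s ) = E[ (int_0^t f(s) dB_s)^2 ] = int_0^t f(s)^2 ds.
Here f(s) = 6*s + 2, so f(s)^2 = 4*(3*s + 1)^2. Integrate:
  int_0^t (4*(3*s + 1)^2) ds = 4*t*(3*t^2 + 3*t + 1).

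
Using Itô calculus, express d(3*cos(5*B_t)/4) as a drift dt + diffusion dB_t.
d(3*cos(5*B_t)/4) = (-75*cos(5*B_t)/8) dt + (-15*sin(5*B_t)/4) dB_t

Itô's formula for f(B_t) gives d f(B_t) = f'(B_t) dB_t + (1/2) f''(B_t) dt. Compute derivatives of f(x) = 3*cos(5*x)/4:
  f'(x)  = -15*sin(5*x)/4
  f''(x) = -75*cos(5*x)/4
Substitute x = B_t and multiply the f'' term by 1/2:
  drift     = (1/2) * (-75*cos(5*x)/4) evaluated at B_t = -75*cos(5*B_t)/8
  diffusion = (-15*sin(5*x)/4) evaluated at B_t = -15*sin(5*B_t)/4
Therefore d(3*cos(5*B_t)/4) = (-75*cos(5*B_t)/8) dt + (-15*sin(5*B_t)/4) dB_t.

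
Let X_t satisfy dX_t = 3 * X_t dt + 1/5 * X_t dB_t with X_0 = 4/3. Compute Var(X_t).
Var(X_t) = 16*(exp(t/25) - 1)*exp(6*t)/9

For GBM dX = mu X dt + sigma X dB with X_0 = x_0, apply Itô to Y = log X: dY = (mu - sigma^2/2) dt + sigma dB, so Y_t = log(x_0) + (mu - sigma^2/2) t + sigma B_t and hence X_t = x_0 * exp((mu - sigma^2/2) t + sigma B_t).
With mu = 3, sigma = 1/5, x_0 = 4/3, this gives:
  X_t = 4/3 * exp((149/50) * t + (1/5) * B_t).
Since sigma*B_t ~ Normal(0, sigma^2 t), E[exp(sigma*B_t)] = exp(sigma^2 t / 2); so E[X_t] = x_0 * exp((mu - sigma^2/2) t) * exp(sigma^2 t / 2) = x_0 * exp(mu t) = 4*exp(3*t)/3.
Var(X_t) = E[X_t^2] - (E[X_t])^2 = x_0^2 * exp(2 mu t) * (exp(sigma^2 t) - 1) = 16*(exp(t/25) - 1)*exp(6*t)/9.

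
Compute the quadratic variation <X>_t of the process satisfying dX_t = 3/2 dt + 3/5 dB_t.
<X>_t = 9*t/25

For an Itô process dX_t = a(t) dt + b(t) dB_t, the quadratic variation is <X>_t = int_0^t b(s)^2 ds (the drift term does not contribute). Here b(s) = 3/5, so
  b(s)^2 = 9/25.
Integrating from 0 to t:
  <X>_t = int_0^t (9/25) ds = 9*t/25.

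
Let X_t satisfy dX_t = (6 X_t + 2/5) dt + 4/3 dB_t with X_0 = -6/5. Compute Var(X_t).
Var(X_t) = 4*exp(12*t)/27 - 4/27

The variance V(t) = Var(X_t) satisfies V'(t) = 2 a V(t) + c^2 with V(0) = 0 (drift coefficient is linear in X, diffusion is constant). With a = 6, c = 4/3, the solution is
  V(t) = (c^2 / (2 a)) * (exp(2 a t) - 1)
       = ((4/3)^2 / (2*6)) * (exp(12 t) - 1)
       = 4*exp(12*t)/27 - 4/27.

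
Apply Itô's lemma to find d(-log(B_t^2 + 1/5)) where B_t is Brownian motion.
d(-log(B_t^2 + 1/5)) = (5*(5*B_t^2 - 1)/(5*B_t^2 + 1)^2) dt + (-10*B_t/(5*B_t^2 + 1)) dB_t

Itô's formula for f(B_t) gives d f(B_t) = f'(B_t) dB_t + (1/2) f''(B_t) dt. Compute derivatives of f(x) = -log(x^2 + 1/5):
  f'(x)  = -10*x/(5*x^2 + 1)
  f''(x) = 10*(5*x^2 - 1)/(5*x^2 + 1)^2
Substitute x = B_t and multiply the f'' term by 1/2:
  drift     = (1/2) * (10*(5*x^2 - 1)/(5*x^2 + 1)^2) evaluated at B_t = 5*(5*B_t^2 - 1)/(5*B_t^2 + 1)^2
  diffusion = (-10*x/(5*x^2 + 1)) evaluated at B_t = -10*B_t/(5*B_t^2 + 1)
Therefore d(-log(B_t^2 + 1/5)) = (5*(5*B_t^2 - 1)/(5*B_t^2 + 1)^2) dt + (-10*B_t/(5*B_t^2 + 1)) dB_t.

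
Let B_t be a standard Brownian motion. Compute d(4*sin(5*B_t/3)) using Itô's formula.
d(4*sin(5*B_t/3)) = (-50*sin(5*B_t/3)/9) dt + (20*cos(5*B_t/3)/3) dB_t

Itô's formula for f(B_t) gives d f(B_t) = f'(B_t) dB_t + (1/2) f''(B_t) dt. Compute derivatives of f(x) = 4*sin(5*x/3):
  f'(x)  = 20*cos(5*x/3)/3
  f''(x) = -100*sin(5*x/3)/9
Substitute x = B_t and multiply the f'' term by 1/2:
  drift     = (1/2) * (-100*sin(5*x/3)/9) evaluated at B_t = -50*sin(5*B_t/3)/9
  diffusion = (20*cos(5*x/3)/3) evaluated at B_t = 20*cos(5*B_t/3)/3
Therefore d(4*sin(5*B_t/3)) = (-50*sin(5*B_t/3)/9) dt + (20*cos(5*B_t/3)/3) dB_t.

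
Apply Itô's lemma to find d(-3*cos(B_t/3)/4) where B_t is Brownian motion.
d(-3*cos(B_t/3)/4) = (cos(B_t/3)/24) dt + (sin(B_t/3)/4) dB_t

Itô's formula for f(B_t) gives d f(B_t) = f'(B_t) dB_t + (1/2) f''(B_t) dt. Compute derivatives of f(x) = -3*cos(x/3)/4:
  f'(x)  = sin(x/3)/4
  f''(x) = cos(x/3)/12
Substitute x = B_t and multiply the f'' term by 1/2:
  drift     = (1/2) * (cos(x/3)/12) evaluated at B_t = cos(B_t/3)/24
  diffusion = (sin(x/3)/4) evaluated at B_t = sin(B_t/3)/4
Therefore d(-3*cos(B_t/3)/4) = (cos(B_t/3)/24) dt + (sin(B_t/3)/4) dB_t.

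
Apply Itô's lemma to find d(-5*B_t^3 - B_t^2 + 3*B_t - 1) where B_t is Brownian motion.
d(-5*B_t^3 - B_t^2 + 3*B_t - 1) = (-15*B_t - 1) dt + (-15*B_t^2 - 2*B_t + 3) dB_t

Itô's formula for f(B_t) gives d f(B_t) = f'(B_t) dB_t + (1/2) f''(B_t) dt. Compute derivatives of f(x) = -5*x^3 - x^2 + 3*x - 1:
  f'(x)  = -15*x^2 - 2*x + 3
  f''(x) = -30*x - 2
Substitute x = B_t and multiply the f'' term by 1/2:
  drift     = (1/2) * (-30*x - 2) evaluated at B_t = -15*B_t - 1
  diffusion = (-15*x^2 - 2*x + 3) evaluated at B_t = -15*B_t^2 - 2*B_t + 3
Therefore d(-5*B_t^3 - B_t^2 + 3*B_t - 1) = (-15*B_t - 1) dt + (-15*B_t^2 - 2*B_t + 3) dB_t.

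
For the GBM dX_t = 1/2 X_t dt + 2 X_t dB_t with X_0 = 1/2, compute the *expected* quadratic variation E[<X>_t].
E[<X>_t] = exp(5*t)/5 - 1/5

<X>_t = int_0^t (2 * X_s)^2 ds. Taking expectation inside the integral: E[<X>_t] = 2^2 * int_0^t E[X_s^2] ds. For GBM, E[X_s^2] = x_0^2 * exp((2 mu + sigma^2) s). Integrating:
  E[<X>_t] = 2^2 * (1/2)^2 * (exp((2*(1/2) + 2^2) t) - 1) / (2*(1/2) + 2^2)
           = 2^2 * (1/2)^2 * (exp(5 t) - 1) / 5 = exp(5*t)/5 - 1/5.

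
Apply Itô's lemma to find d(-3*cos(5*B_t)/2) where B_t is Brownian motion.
d(-3*cos(5*B_t)/2) = (75*cos(5*B_t)/4) dt + (15*sin(5*B_t)/2) dB_t

Itô's formula for f(B_t) gives d f(B_t) = f'(B_t) dB_t + (1/2) f''(B_t) dt. Compute derivatives of f(x) = -3*cos(5*x)/2:
  f'(x)  = 15*sin(5*x)/2
  f''(x) = 75*cos(5*x)/2
Substitute x = B_t and multiply the f'' term by 1/2:
  drift     = (1/2) * (75*cos(5*x)/2) evaluated at B_t = 75*cos(5*B_t)/4
  diffusion = (15*sin(5*x)/2) evaluated at B_t = 15*sin(5*B_t)/2
Therefore d(-3*cos(5*B_t)/2) = (75*cos(5*B_t)/4) dt + (15*sin(5*B_t)/2) dB_t.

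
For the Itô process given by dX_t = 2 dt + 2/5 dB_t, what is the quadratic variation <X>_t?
<X>_t = 4*t/25

For an Itô process dX_t = a(t) dt + b(t) dB_t, the quadratic variation is <X>_t = int_0^t b(s)^2 ds (the drift term does not contribute). Here b(s) = 2/5, so
  b(s)^2 = 4/25.
Integrating from 0 to t:
  <X>_t = int_0^t (4/25) ds = 4*t/25.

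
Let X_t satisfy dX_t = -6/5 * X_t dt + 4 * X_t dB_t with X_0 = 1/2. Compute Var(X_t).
Var(X_t) = (exp(16*t) - 1)*exp(-12*t/5)/4

For GBM dX = mu X dt + sigma X dB with X_0 = x_0, apply Itô to Y = log X: dY = (mu - sigma^2/2) dt + sigma dB, so Y_t = log(x_0) + (mu - sigma^2/2) t + sigma B_t and hence X_t = x_0 * exp((mu - sigma^2/2) t + sigma B_t).
With mu = -6/5, sigma = 4, x_0 = 1/2, this gives:
  X_t = 1/2 * exp((-46/5) * t + (4) * B_t).
Since sigma*B_t ~ Normal(0, sigma^2 t), E[exp(sigma*B_t)] = exp(sigma^2 t / 2); so E[X_t] = x_0 * exp((mu - sigma^2/2) t) * exp(sigma^2 t / 2) = x_0 * exp(mu t) = exp(-6*t/5)/2.
Var(X_t) = E[X_t^2] - (E[X_t])^2 = x_0^2 * exp(2 mu t) * (exp(sigma^2 t) - 1) = (exp(16*t) - 1)*exp(-12*t/5)/4.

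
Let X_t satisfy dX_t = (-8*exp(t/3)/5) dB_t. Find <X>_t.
<X>_t = 96*exp(2*t/3)/25 - 96/25

For an Itô process dX_t = a(t) dt + b(t) dB_t, the quadratic variation is <X>_t = int_0^t b(s)^2 ds (the drift term does not contribute). Here b(s) = -8*exp(s/3)/5, so
  b(s)^2 = 64*exp(2*s/3)/25.
Integrating from 0 to t:
  <X>_t = int_0^t (64*exp(2*s/3)/25) ds = 96*exp(2*t/3)/25 - 96/25.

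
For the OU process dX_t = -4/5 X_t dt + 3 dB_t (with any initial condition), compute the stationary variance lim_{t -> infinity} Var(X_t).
lim Var(X_t) = 45/8

The OU SDE dX = -theta X dt + sigma dB admits the integrating factor exp(theta t): d(exp(theta t) X_t) = sigma exp(theta t) dB_t. Integrating from 0 to t gives X_t = x_0 * exp(-theta t) + sigma * int_0^t exp(-theta (t-s)) dB_s for any initial x_0. The Itô integral has variance (by the Itô isometry) sigma^2 * int_0^t exp(-2 theta (t - s)) ds = sigma^2 * (1 - exp(-2 theta t)) / (2 theta), independent of x_0.
With theta = 4/5, sigma = 3:
  Var(X_t) = (3)^2 * (1 - exp(-2*4/5 t)) / (2 * 4/5) = 45/8 - 45*exp(-8*t/5)/8.
As t -> infinity, exp(-2*4/5 t) -> 0, so the stationary variance is sigma^2 / (2 theta) = 45/8.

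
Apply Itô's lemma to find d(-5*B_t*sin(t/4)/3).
d(-5*B_t*sin(t/4)/3) = (-5*B_t*cos(t/4)/12) dt + (-5*sin(t/4)/3) dB_t

Itô's formula for f(t, x): d f(t, B_t) = (f_t + (1/2) f_xx) dt + f_x dB_t. Compute partials of f(t, x) = -5*x*sin(t/4)/3:
  f_t(t,x)  = -5*x*cos(t/4)/12
  f_x(t,x)  = -5*sin(t/4)/3
  f_xx(t,x) = 0
Assemble drift = f_t + (1/2) f_xx = -5*x*cos(t/4)/12 and diffusion = f_x = -5*sin(t/4)/3. Substituting x = B_t:
  d(-5*B_t*sin(t/4)/3) = (-5*B_t*cos(t/4)/12) dt + (-5*sin(t/4)/3) dB_t.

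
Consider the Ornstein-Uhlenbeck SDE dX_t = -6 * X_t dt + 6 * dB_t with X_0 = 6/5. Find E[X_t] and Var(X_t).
E[X_t] = 6*exp(-6*t)/5; Var(X_t) = 3 - 3*exp(-12*t)

The OU SDE dX = -theta X dt + sigma dB admits the integrating factor exp(theta t): d(exp(theta t) X_t) = sigma exp(theta t) dB_t. Integrating from 0 to t:
  X_t = x_0 * exp(-theta t) + sigma * int_0^t exp(-theta (t-s)) dB_s.
The Itô integral has mean 0 and (by the Itô isometry) variance sigma^2 * int_0^t exp(-2 theta (t - s)) ds = sigma^2 * (1 - exp(-2 theta t)) / (2 theta).
With theta = 6, sigma = 6, x_0 = 6/5:
  E[X_t] = 6/5 * exp(-6 t) = 6*exp(-6*t)/5
  Var(X_t) = (6)^2 * (1 - exp(-2*6 t)) / (2 * 6) = 3 - 3*exp(-12*t).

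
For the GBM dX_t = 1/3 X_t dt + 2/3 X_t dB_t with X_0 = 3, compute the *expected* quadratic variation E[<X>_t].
E[<X>_t] = 18*exp(10*t/9)/5 - 18/5

<X>_t = int_0^t ((2/3) * X_s)^2 ds. Taking expectation inside the integral: E[<X>_t] = (2/3)^2 * int_0^t E[X_s^2] ds. For GBM, E[X_s^2] = x_0^2 * exp((2 mu + sigma^2) s). Integrating:
  E[<X>_t] = (2/3)^2 * 3^2 * (exp((2*(1/3) + (2/3)^2) t) - 1) / (2*(1/3) + (2/3)^2)
           = (2/3)^2 * 3^2 * (exp((10/9) t) - 1) / (10/9) = 18*exp(10*t/9)/5 - 18/5.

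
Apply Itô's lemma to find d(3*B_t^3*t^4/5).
d(3*B_t^3*t^4/5) = (3*B_t*t^3*(4*B_t^2 + 3*t)/5) dt + (9*B_t^2*t^4/5) dB_t

Itô's formula for f(t, x): d f(t, B_t) = (f_t + (1/2) f_xx) dt + f_x dB_t. Compute partials of f(t, x) = 3*t^4*x^3/5:
  f_t(t,x)  = 12*t^3*x^3/5
  f_x(t,x)  = 9*t^4*x^2/5
  f_xx(t,x) = 18*t^4*x/5
Assemble drift = f_t + (1/2) f_xx = 3*t^3*x*(3*t + 4*x^2)/5 and diffusion = f_x = 9*t^4*x^2/5. Substituting x = B_t:
  d(3*B_t^3*t^4/5) = (3*B_t*t^3*(4*B_t^2 + 3*t)/5) dt + (9*B_t^2*t^4/5) dB_t.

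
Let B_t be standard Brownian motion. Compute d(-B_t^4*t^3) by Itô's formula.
d(-B_t^4*t^3) = (3*B_t^2*t^2*(-B_t^2 - 2*t)) dt + (-4*B_t^3*t^3) dB_t

Itô's formula for f(t, x): d f(t, B_t) = (f_t + (1/2) f_xx) dt + f_x dB_t. Compute partials of f(t, x) = -t^3*x^4:
  f_t(t,x)  = -3*t^2*x^4
  f_x(t,x)  = -4*t^3*x^3
  f_xx(t,x) = -12*t^3*x^2
Assemble drift = f_t + (1/2) f_xx = 3*t^2*x^2*(-2*t - x^2) and diffusion = f_x = -4*t^3*x^3. Substituting x = B_t:
  d(-B_t^4*t^3) = (3*B_t^2*t^2*(-B_t^2 - 2*t)) dt + (-4*B_t^3*t^3) dB_t.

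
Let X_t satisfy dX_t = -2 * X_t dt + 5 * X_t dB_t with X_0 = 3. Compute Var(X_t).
Var(X_t) = (9*exp(25*t) - 9)*exp(-4*t)

For GBM dX = mu X dt + sigma X dB with X_0 = x_0, apply Itô to Y = log X: dY = (mu - sigma^2/2) dt + sigma dB, so Y_t = log(x_0) + (mu - sigma^2/2) t + sigma B_t and hence X_t = x_0 * exp((mu - sigma^2/2) t + sigma B_t).
With mu = -2, sigma = 5, x_0 = 3, this gives:
  X_t = 3 * exp((-29/2) * t + (5) * B_t).
Since sigma*B_t ~ Normal(0, sigma^2 t), E[exp(sigma*B_t)] = exp(sigma^2 t / 2); so E[X_t] = x_0 * exp((mu - sigma^2/2) t) * exp(sigma^2 t / 2) = x_0 * exp(mu t) = 3*exp(-2*t).
Var(X_t) = E[X_t^2] - (E[X_t])^2 = x_0^2 * exp(2 mu t) * (exp(sigma^2 t) - 1) = (9*exp(25*t) - 9)*exp(-4*t).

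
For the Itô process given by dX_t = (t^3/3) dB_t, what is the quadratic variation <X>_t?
<X>_t = t^7/63

For an Itô process dX_t = a(t) dt + b(t) dB_t, the quadratic variation is <X>_t = int_0^t b(s)^2 ds (the drift term does not contribute). Here b(s) = s^3/3, so
  b(s)^2 = s^6/9.
Integrating from 0 to t:
  <X>_t = int_0^t (s^6/9) ds = t^7/63.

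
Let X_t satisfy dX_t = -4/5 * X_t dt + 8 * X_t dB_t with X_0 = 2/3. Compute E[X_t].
E[X_t] = 2*exp(-4*t/5)/3

For GBM dX = mu X dt + sigma X dB with X_0 = x_0, apply Itô to Y = log X: dY = (mu - sigma^2/2) dt + sigma dB, so Y_t = log(x_0) + (mu - sigma^2/2) t + sigma B_t and hence X_t = x_0 * exp((mu - sigma^2/2) t + sigma B_t).
With mu = -4/5, sigma = 8, x_0 = 2/3, this gives:
  X_t = 2/3 * exp((-164/5) * t + (8) * B_t).
Since sigma*B_t ~ Normal(0, sigma^2 t), E[exp(sigma*B_t)] = exp(sigma^2 t / 2); so E[X_t] = x_0 * exp((mu - sigma^2/2) t) * exp(sigma^2 t / 2) = x_0 * exp(mu t) = 2*exp(-4*t/5)/3.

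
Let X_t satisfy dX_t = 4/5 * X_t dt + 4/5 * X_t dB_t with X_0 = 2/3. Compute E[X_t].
E[X_t] = 2*exp(4*t/5)/3

For GBM dX = mu X dt + sigma X dB with X_0 = x_0, apply Itô to Y = log X: dY = (mu - sigma^2/2) dt + sigma dB, so Y_t = log(x_0) + (mu - sigma^2/2) t + sigma B_t and hence X_t = x_0 * exp((mu - sigma^2/2) t + sigma B_t).
With mu = 4/5, sigma = 4/5, x_0 = 2/3, this gives:
  X_t = 2/3 * exp((12/25) * t + (4/5) * B_t).
Since sigma*B_t ~ Normal(0, sigma^2 t), E[exp(sigma*B_t)] = exp(sigma^2 t / 2); so E[X_t] = x_0 * exp((mu - sigma^2/2) t) * exp(sigma^2 t / 2) = x_0 * exp(mu t) = 2*exp(4*t/5)/3.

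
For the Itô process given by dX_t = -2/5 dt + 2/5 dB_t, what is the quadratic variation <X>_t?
<X>_t = 4*t/25

For an Itô process dX_t = a(t) dt + b(t) dB_t, the quadratic variation is <X>_t = int_0^t b(s)^2 ds (the drift term does not contribute). Here b(s) = 2/5, so
  b(s)^2 = 4/25.
Integrating from 0 to t:
  <X>_t = int_0^t (4/25) ds = 4*t/25.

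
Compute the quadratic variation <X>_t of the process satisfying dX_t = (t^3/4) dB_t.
<X>_t = t^7/112

For an Itô process dX_t = a(t) dt + b(t) dB_t, the quadratic variation is <X>_t = int_0^t b(s)^2 ds (the drift term does not contribute). Here b(s) = s^3/4, so
  b(s)^2 = s^6/16.
Integrating from 0 to t:
  <X>_t = int_0^t (s^6/16) ds = t^7/112.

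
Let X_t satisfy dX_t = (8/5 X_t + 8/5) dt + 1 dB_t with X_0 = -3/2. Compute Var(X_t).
Var(X_t) = 5*exp(16*t/5)/16 - 5/16

The variance V(t) = Var(X_t) satisfies V'(t) = 2 a V(t) + c^2 with V(0) = 0 (drift coefficient is linear in X, diffusion is constant). With a = 8/5, c = 1, the solution is
  V(t) = (c^2 / (2 a)) * (exp(2 a t) - 1)
       = (1^2 / (2*(8/5))) * (exp((16/5) t) - 1)
       = 5*exp(16*t/5)/16 - 5/16.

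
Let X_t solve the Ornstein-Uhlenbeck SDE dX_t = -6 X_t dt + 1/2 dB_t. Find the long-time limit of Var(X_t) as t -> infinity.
lim Var(X_t) = 1/48

The OU SDE dX = -theta X dt + sigma dB admits the integrating factor exp(theta t): d(exp(theta t) X_t) = sigma exp(theta t) dB_t. Integrating from 0 to t gives X_t = x_0 * exp(-theta t) + sigma * int_0^t exp(-theta (t-s)) dB_s for any initial x_0. The Itô integral has variance (by the Itô isometry) sigma^2 * int_0^t exp(-2 theta (t - s)) ds = sigma^2 * (1 - exp(-2 theta t)) / (2 theta), independent of x_0.
With theta = 6, sigma = 1/2:
  Var(X_t) = (1/2)^2 * (1 - exp(-2*6 t)) / (2 * 6) = 1/48 - exp(-12*t)/48.
As t -> infinity, exp(-2*6 t) -> 0, so the stationary variance is sigma^2 / (2 theta) = 1/48.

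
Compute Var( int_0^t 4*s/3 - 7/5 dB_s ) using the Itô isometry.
Var = t*(400*t^2 - 1260*t + 1323)/675

The Itô integral of a deterministic integrand f(s) has mean 0 because each increment f(s) * (B_{s+ds} - B_s) has mean 0. By the Itô isometry:
  Var( int_0^t f(s) dB_s ) = E[ (int_0^t f(s) dB_s)^2 ] = int_0^t f(s)^2 ds.
Here f(s) = 4*s/3 - 7/5, so f(s)^2 = (20*s - 21)^2/225. Integrate:
  int_0^t ((20*s - 21)^2/225) ds = t*(400*t^2 - 1260*t + 1323)/675.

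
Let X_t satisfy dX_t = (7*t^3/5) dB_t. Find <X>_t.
<X>_t = 7*t^7/25

For an Itô process dX_t = a(t) dt + b(t) dB_t, the quadratic variation is <X>_t = int_0^t b(s)^2 ds (the drift term does not contribute). Here b(s) = 7*s^3/5, so
  b(s)^2 = 49*s^6/25.
Integrating from 0 to t:
  <X>_t = int_0^t (49*s^6/25) ds = 7*t^7/25.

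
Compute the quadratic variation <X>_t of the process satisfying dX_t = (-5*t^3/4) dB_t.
<X>_t = 25*t^7/112

For an Itô process dX_t = a(t) dt + b(t) dB_t, the quadratic variation is <X>_t = int_0^t b(s)^2 ds (the drift term does not contribute). Here b(s) = -5*s^3/4, so
  b(s)^2 = 25*s^6/16.
Integrating from 0 to t:
  <X>_t = int_0^t (25*s^6/16) ds = 25*t^7/112.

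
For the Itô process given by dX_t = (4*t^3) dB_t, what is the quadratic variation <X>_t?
<X>_t = 16*t^7/7

For an Itô process dX_t = a(t) dt + b(t) dB_t, the quadratic variation is <X>_t = int_0^t b(s)^2 ds (the drift term does not contribute). Here b(s) = 4*s^3, so
  b(s)^2 = 16*s^6.
Integrating from 0 to t:
  <X>_t = int_0^t (16*s^6) ds = 16*t^7/7.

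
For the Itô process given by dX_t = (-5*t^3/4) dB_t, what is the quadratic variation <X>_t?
<X>_t = 25*t^7/112

For an Itô process dX_t = a(t) dt + b(t) dB_t, the quadratic variation is <X>_t = int_0^t b(s)^2 ds (the drift term does not contribute). Here b(s) = -5*s^3/4, so
  b(s)^2 = 25*s^6/16.
Integrating from 0 to t:
  <X>_t = int_0^t (25*s^6/16) ds = 25*t^7/112.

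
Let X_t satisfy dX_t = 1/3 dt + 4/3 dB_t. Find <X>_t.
<X>_t = 16*t/9

For an Itô process dX_t = a(t) dt + b(t) dB_t, the quadratic variation is <X>_t = int_0^t b(s)^2 ds (the drift term does not contribute). Here b(s) = 4/3, so
  b(s)^2 = 16/9.
Integrating from 0 to t:
  <X>_t = int_0^t (16/9) ds = 16*t/9.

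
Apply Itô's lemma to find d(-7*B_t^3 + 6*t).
d(-7*B_t^3 + 6*t) = (6 - 21*B_t) dt + (-21*B_t^2) dB_t

Itô's formula for f(t, x): d f(t, B_t) = (f_t + (1/2) f_xx) dt + f_x dB_t. Compute partials of f(t, x) = 6*t - 7*x^3:
  f_t(t,x)  = 6
  f_x(t,x)  = -21*x^2
  f_xx(t,x) = -42*x
Assemble drift = f_t + (1/2) f_xx = 6 - 21*x and diffusion = f_x = -21*x^2. Substituting x = B_t:
  d(-7*B_t^3 + 6*t) = (6 - 21*B_t) dt + (-21*B_t^2) dB_t.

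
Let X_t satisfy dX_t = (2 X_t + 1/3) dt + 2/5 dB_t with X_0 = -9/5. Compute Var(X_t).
Var(X_t) = exp(4*t)/25 - 1/25

The variance V(t) = Var(X_t) satisfies V'(t) = 2 a V(t) + c^2 with V(0) = 0 (drift coefficient is linear in X, diffusion is constant). With a = 2, c = 2/5, the solution is
  V(t) = (c^2 / (2 a)) * (exp(2 a t) - 1)
       = ((2/5)^2 / (2*2)) * (exp(4 t) - 1)
       = exp(4*t)/25 - 1/25.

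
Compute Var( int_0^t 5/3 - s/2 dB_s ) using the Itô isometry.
Var = t*(3*t^2 - 30*t + 100)/36

The Itô integral of a deterministic integrand f(s) has mean 0 because each increment f(s) * (B_{s+ds} - B_s) has mean 0. By the Itô isometry:
  Var( int_0^t f(s) dB_s ) = E[ (int_0^t f(s) dB_s)^2 ] = int_0^t f(s)^2 ds.
Here f(s) = 5/3 - s/2, so f(s)^2 = (3*s - 10)^2/36. Integrate:
  int_0^t ((3*s - 10)^2/36) ds = t*(3*t^2 - 30*t + 100)/36.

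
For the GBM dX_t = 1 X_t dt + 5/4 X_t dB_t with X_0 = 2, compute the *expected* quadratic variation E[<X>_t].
E[<X>_t] = 100*exp(57*t/16)/57 - 100/57

<X>_t = int_0^t ((5/4) * X_s)^2 ds. Taking expectation inside the integral: E[<X>_t] = (5/4)^2 * int_0^t E[X_s^2] ds. For GBM, E[X_s^2] = x_0^2 * exp((2 mu + sigma^2) s). Integrating:
  E[<X>_t] = (5/4)^2 * 2^2 * (exp((2*1 + (5/4)^2) t) - 1) / (2*1 + (5/4)^2)
           = (5/4)^2 * 2^2 * (exp((57/16) t) - 1) / (57/16) = 100*exp(57*t/16)/57 - 100/57.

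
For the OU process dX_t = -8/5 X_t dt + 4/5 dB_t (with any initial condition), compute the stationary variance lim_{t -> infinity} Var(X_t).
lim Var(X_t) = 1/5

The OU SDE dX = -theta X dt + sigma dB admits the integrating factor exp(theta t): d(exp(theta t) X_t) = sigma exp(theta t) dB_t. Integrating from 0 to t gives X_t = x_0 * exp(-theta t) + sigma * int_0^t exp(-theta (t-s)) dB_s for any initial x_0. The Itô integral has variance (by the Itô isometry) sigma^2 * int_0^t exp(-2 theta (t - s)) ds = sigma^2 * (1 - exp(-2 theta t)) / (2 theta), independent of x_0.
With theta = 8/5, sigma = 4/5:
  Var(X_t) = (4/5)^2 * (1 - exp(-2*8/5 t)) / (2 * 8/5) = 1/5 - exp(-16*t/5)/5.
As t -> infinity, exp(-2*8/5 t) -> 0, so the stationary variance is sigma^2 / (2 theta) = 1/5.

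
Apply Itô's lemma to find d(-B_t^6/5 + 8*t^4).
d(-B_t^6/5 + 8*t^4) = (-3*B_t^4 + 32*t^3) dt + (-6*B_t^5/5) dB_t

Itô's formula for f(t, x): d f(t, B_t) = (f_t + (1/2) f_xx) dt + f_x dB_t. Compute partials of f(t, x) = 8*t^4 - x^6/5:
  f_t(t,x)  = 32*t^3
  f_x(t,x)  = -6*x^5/5
  f_xx(t,x) = -6*x^4
Assemble drift = f_t + (1/2) f_xx = 32*t^3 - 3*x^4 and diffusion = f_x = -6*x^5/5. Substituting x = B_t:
  d(-B_t^6/5 + 8*t^4) = (-3*B_t^4 + 32*t^3) dt + (-6*B_t^5/5) dB_t.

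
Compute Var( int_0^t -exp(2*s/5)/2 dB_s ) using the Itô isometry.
Var = 5*exp(4*t/5)/16 - 5/16

The Itô integral of a deterministic integrand f(s) has mean 0 because each increment f(s) * (B_{s+ds} - B_s) has mean 0. By the Itô isometry:
  Var( int_0^t f(s) dB_s ) = E[ (int_0^t f(s) dB_s)^2 ] = int_0^t f(s)^2 ds.
Here f(s) = -exp(2*s/5)/2, so f(s)^2 = exp(4*s/5)/4. Integrate:
  int_0^t (exp(4*s/5)/4) ds = 5*exp(4*t/5)/16 - 5/16.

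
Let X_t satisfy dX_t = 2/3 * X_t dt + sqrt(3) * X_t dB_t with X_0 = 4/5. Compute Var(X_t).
Var(X_t) = 16*(exp(3*t) - 1)*exp(4*t/3)/25

For GBM dX = mu X dt + sigma X dB with X_0 = x_0, apply Itô to Y = log X: dY = (mu - sigma^2/2) dt + sigma dB, so Y_t = log(x_0) + (mu - sigma^2/2) t + sigma B_t and hence X_t = x_0 * exp((mu - sigma^2/2) t + sigma B_t).
With mu = 2/3, sigma = sqrt(3), x_0 = 4/5, this gives:
  X_t = 4/5 * exp((-5/6) * t + (sqrt(3)) * B_t).
Since sigma*B_t ~ Normal(0, sigma^2 t), E[exp(sigma*B_t)] = exp(sigma^2 t / 2); so E[X_t] = x_0 * exp((mu - sigma^2/2) t) * exp(sigma^2 t / 2) = x_0 * exp(mu t) = 4*exp(2*t/3)/5.
Var(X_t) = E[X_t^2] - (E[X_t])^2 = x_0^2 * exp(2 mu t) * (exp(sigma^2 t) - 1) = 16*(exp(3*t) - 1)*exp(4*t/3)/25.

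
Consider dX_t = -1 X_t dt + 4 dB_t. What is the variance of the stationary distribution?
lim Var(X_t) = 8

The OU SDE dX = -theta X dt + sigma dB admits the integrating factor exp(theta t): d(exp(theta t) X_t) = sigma exp(theta t) dB_t. Integrating from 0 to t gives X_t = x_0 * exp(-theta t) + sigma * int_0^t exp(-theta (t-s)) dB_s for any initial x_0. The Itô integral has variance (by the Itô isometry) sigma^2 * int_0^t exp(-2 theta (t - s)) ds = sigma^2 * (1 - exp(-2 theta t)) / (2 theta), independent of x_0.
With theta = 1, sigma = 4:
  Var(X_t) = (4)^2 * (1 - exp(-2*1 t)) / (2 * 1) = 8 - 8*exp(-2*t).
As t -> infinity, exp(-2*1 t) -> 0, so the stationary variance is sigma^2 / (2 theta) = 8.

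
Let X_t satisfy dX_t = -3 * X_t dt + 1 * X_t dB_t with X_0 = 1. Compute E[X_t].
E[X_t] = exp(-3*t)

For GBM dX = mu X dt + sigma X dB with X_0 = x_0, apply Itô to Y = log X: dY = (mu - sigma^2/2) dt + sigma dB, so Y_t = log(x_0) + (mu - sigma^2/2) t + sigma B_t and hence X_t = x_0 * exp((mu - sigma^2/2) t + sigma B_t).
With mu = -3, sigma = 1, x_0 = 1, this gives:
  X_t = 1 * exp((-7/2) * t + (1) * B_t).
Since sigma*B_t ~ Normal(0, sigma^2 t), E[exp(sigma*B_t)] = exp(sigma^2 t / 2); so E[X_t] = x_0 * exp((mu - sigma^2/2) t) * exp(sigma^2 t / 2) = x_0 * exp(mu t) = exp(-3*t).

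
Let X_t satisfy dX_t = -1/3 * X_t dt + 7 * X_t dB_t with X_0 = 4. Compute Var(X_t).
Var(X_t) = (16*exp(49*t) - 16)*exp(-2*t/3)

For GBM dX = mu X dt + sigma X dB with X_0 = x_0, apply Itô to Y = log X: dY = (mu - sigma^2/2) dt + sigma dB, so Y_t = log(x_0) + (mu - sigma^2/2) t + sigma B_t and hence X_t = x_0 * exp((mu - sigma^2/2) t + sigma B_t).
With mu = -1/3, sigma = 7, x_0 = 4, this gives:
  X_t = 4 * exp((-149/6) * t + (7) * B_t).
Since sigma*B_t ~ Normal(0, sigma^2 t), E[exp(sigma*B_t)] = exp(sigma^2 t / 2); so E[X_t] = x_0 * exp((mu - sigma^2/2) t) * exp(sigma^2 t / 2) = x_0 * exp(mu t) = 4*exp(-t/3).
Var(X_t) = E[X_t^2] - (E[X_t])^2 = x_0^2 * exp(2 mu t) * (exp(sigma^2 t) - 1) = (16*exp(49*t) - 16)*exp(-2*t/3).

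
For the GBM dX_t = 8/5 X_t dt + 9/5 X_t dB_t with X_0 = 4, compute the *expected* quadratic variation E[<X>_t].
E[<X>_t] = 1296*exp(161*t/25)/161 - 1296/161

<X>_t = int_0^t ((9/5) * X_s)^2 ds. Taking expectation inside the integral: E[<X>_t] = (9/5)^2 * int_0^t E[X_s^2] ds. For GBM, E[X_s^2] = x_0^2 * exp((2 mu + sigma^2) s). Integrating:
  E[<X>_t] = (9/5)^2 * 4^2 * (exp((2*(8/5) + (9/5)^2) t) - 1) / (2*(8/5) + (9/5)^2)
           = (9/5)^2 * 4^2 * (exp((161/25) t) - 1) / (161/25) = 1296*exp(161*t/25)/161 - 1296/161.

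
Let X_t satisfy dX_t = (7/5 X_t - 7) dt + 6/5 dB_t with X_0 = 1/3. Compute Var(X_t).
Var(X_t) = 18*exp(14*t/5)/35 - 18/35

The variance V(t) = Var(X_t) satisfies V'(t) = 2 a V(t) + c^2 with V(0) = 0 (drift coefficient is linear in X, diffusion is constant). With a = 7/5, c = 6/5, the solution is
  V(t) = (c^2 / (2 a)) * (exp(2 a t) - 1)
       = ((6/5)^2 / (2*(7/5))) * (exp((14/5) t) - 1)
       = 18*exp(14*t/5)/35 - 18/35.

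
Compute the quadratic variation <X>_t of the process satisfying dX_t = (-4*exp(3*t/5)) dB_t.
<X>_t = 40*exp(6*t/5)/3 - 40/3

For an Itô process dX_t = a(t) dt + b(t) dB_t, the quadratic variation is <X>_t = int_0^t b(s)^2 ds (the drift term does not contribute). Here b(s) = -4*exp(3*s/5), so
  b(s)^2 = 16*exp(6*s/5).
Integrating from 0 to t:
  <X>_t = int_0^t (16*exp(6*s/5)) ds = 40*exp(6*t/5)/3 - 40/3.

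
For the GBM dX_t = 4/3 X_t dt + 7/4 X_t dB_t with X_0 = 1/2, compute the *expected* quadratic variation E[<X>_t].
E[<X>_t] = 147*exp(275*t/48)/1100 - 147/1100

<X>_t = int_0^t ((7/4) * X_s)^2 ds. Taking expectation inside the integral: E[<X>_t] = (7/4)^2 * int_0^t E[X_s^2] ds. For GBM, E[X_s^2] = x_0^2 * exp((2 mu + sigma^2) s). Integrating:
  E[<X>_t] = (7/4)^2 * (1/2)^2 * (exp((2*(4/3) + (7/4)^2) t) - 1) / (2*(4/3) + (7/4)^2)
           = (7/4)^2 * (1/2)^2 * (exp((275/48) t) - 1) / (275/48) = 147*exp(275*t/48)/1100 - 147/1100.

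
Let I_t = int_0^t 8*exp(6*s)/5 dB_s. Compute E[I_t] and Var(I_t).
E[I_t] = 0; Var(I_t) = 16*exp(12*t)/75 - 16/75

The Itô integral of a deterministic integrand f(s) has mean 0 because each increment f(s) * (B_{s+ds} - B_s) has mean 0. By the Itô isometry:
  Var( int_0^t f(s) dB_s ) = E[ (int_0^t f(s) dB_s)^2 ] = int_0^t f(s)^2 ds.
Here f(s) = 8*exp(6*s)/5, so f(s)^2 = 64*exp(12*s)/25. Integrate:
  int_0^t (64*exp(12*s)/25) ds = 16*exp(12*t)/75 - 16/75.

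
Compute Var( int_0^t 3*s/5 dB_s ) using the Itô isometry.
Var = 3*t^3/25

The Itô integral of a deterministic integrand f(s) has mean 0 because each increment f(s) * (B_{s+ds} - B_s) has mean 0. By the Itô isometry:
  Var( int_0^t f(s) dB_s ) = E[ (int_0^t f(s) dB_s)^2 ] = int_0^t f(s)^2 ds.
Here f(s) = 3*s/5, so f(s)^2 = 9*s^2/25. Integrate:
  int_0^t (9*s^2/25) ds = 3*t^3/25.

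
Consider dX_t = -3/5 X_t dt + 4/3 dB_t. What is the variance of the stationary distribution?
lim Var(X_t) = 40/27

The OU SDE dX = -theta X dt + sigma dB admits the integrating factor exp(theta t): d(exp(theta t) X_t) = sigma exp(theta t) dB_t. Integrating from 0 to t gives X_t = x_0 * exp(-theta t) + sigma * int_0^t exp(-theta (t-s)) dB_s for any initial x_0. The Itô integral has variance (by the Itô isometry) sigma^2 * int_0^t exp(-2 theta (t - s)) ds = sigma^2 * (1 - exp(-2 theta t)) / (2 theta), independent of x_0.
With theta = 3/5, sigma = 4/3:
  Var(X_t) = (4/3)^2 * (1 - exp(-2*3/5 t)) / (2 * 3/5) = 40/27 - 40*exp(-6*t/5)/27.
As t -> infinity, exp(-2*3/5 t) -> 0, so the stationary variance is sigma^2 / (2 theta) = 40/27.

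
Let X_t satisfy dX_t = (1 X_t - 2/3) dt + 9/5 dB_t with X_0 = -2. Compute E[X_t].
E[X_t] = 2/3 - 8*exp(t)/3

Taking expectations and using E[dB_t] = 0, the mean m(t) = E[X_t] satisfies the ODE m'(t) = a m(t) + b with m(0) = x_0. With a = 1, b = -2/3, x_0 = -2, the solution is
  m(t) = x_0 * exp(a t) + (b/a) * (exp(a t) - 1)
       = (-2) * exp(1 t) + ((-2/3)/1) * (exp(1 t) - 1)
       = 2/3 - 8*exp(t)/3.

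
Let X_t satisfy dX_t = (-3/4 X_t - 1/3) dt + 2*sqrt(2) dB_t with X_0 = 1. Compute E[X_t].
E[X_t] = -4/9 + 13*exp(-3*t/4)/9

Taking expectations and using E[dB_t] = 0, the mean m(t) = E[X_t] satisfies the ODE m'(t) = a m(t) + b with m(0) = x_0. With a = -3/4, b = -1/3, x_0 = 1, the solution is
  m(t) = x_0 * exp(a t) + (b/a) * (exp(a t) - 1)
       = 1 * exp((-3/4) t) + ((-1/3)/(-3/4)) * (exp((-3/4) t) - 1)
       = -4/9 + 13*exp(-3*t/4)/9.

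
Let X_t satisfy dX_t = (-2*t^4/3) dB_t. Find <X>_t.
<X>_t = 4*t^9/81

For an Itô process dX_t = a(t) dt + b(t) dB_t, the quadratic variation is <X>_t = int_0^t b(s)^2 ds (the drift term does not contribute). Here b(s) = -2*s^4/3, so
  b(s)^2 = 4*s^8/9.
Integrating from 0 to t:
  <X>_t = int_0^t (4*s^8/9) ds = 4*t^9/81.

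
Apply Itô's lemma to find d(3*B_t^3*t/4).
d(3*B_t^3*t/4) = (3*B_t*(B_t^2 + 3*t)/4) dt + (9*B_t^2*t/4) dB_t

Itô's formula for f(t, x): d f(t, B_t) = (f_t + (1/2) f_xx) dt + f_x dB_t. Compute partials of f(t, x) = 3*t*x^3/4:
  f_t(t,x)  = 3*x^3/4
  f_x(t,x)  = 9*t*x^2/4
  f_xx(t,x) = 9*t*x/2
Assemble drift = f_t + (1/2) f_xx = 3*x*(3*t + x^2)/4 and diffusion = f_x = 9*t*x^2/4. Substituting x = B_t:
  d(3*B_t^3*t/4) = (3*B_t*(B_t^2 + 3*t)/4) dt + (9*B_t^2*t/4) dB_t.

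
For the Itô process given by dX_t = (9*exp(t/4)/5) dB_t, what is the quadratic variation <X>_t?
<X>_t = 162*exp(t/2)/25 - 162/25

For an Itô process dX_t = a(t) dt + b(t) dB_t, the quadratic variation is <X>_t = int_0^t b(s)^2 ds (the drift term does not contribute). Here b(s) = 9*exp(s/4)/5, so
  b(s)^2 = 81*exp(s/2)/25.
Integrating from 0 to t:
  <X>_t = int_0^t (81*exp(s/2)/25) ds = 162*exp(t/2)/25 - 162/25.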